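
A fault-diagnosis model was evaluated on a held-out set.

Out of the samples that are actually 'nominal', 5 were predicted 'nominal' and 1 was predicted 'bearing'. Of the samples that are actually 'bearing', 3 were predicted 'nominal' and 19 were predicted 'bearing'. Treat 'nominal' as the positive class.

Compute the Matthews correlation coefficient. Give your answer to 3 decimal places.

0.633

MCC = (TP·TN − FP·FN) / √((TP+FP)(TP+FN)(TN+FP)(TN+FN))
Numerator = 5·19 − 3·1 = 92
Denominator = √(8·6·22·20) = √21120 = 145.3272
MCC = 92 / 145.3272 = 0.633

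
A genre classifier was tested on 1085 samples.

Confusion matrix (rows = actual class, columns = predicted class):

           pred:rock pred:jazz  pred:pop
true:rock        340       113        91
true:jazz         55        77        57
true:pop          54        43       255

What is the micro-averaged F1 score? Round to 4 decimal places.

Micro-averaging pools counts across classes: ΣTP=672, ΣFP=413, ΣFN=413.
Micro-F1 score = 2·TP/(2·TP+FP+FN) on pooled counts = 0.6194 (equals overall accuracy in single-label multiclass).

0.6194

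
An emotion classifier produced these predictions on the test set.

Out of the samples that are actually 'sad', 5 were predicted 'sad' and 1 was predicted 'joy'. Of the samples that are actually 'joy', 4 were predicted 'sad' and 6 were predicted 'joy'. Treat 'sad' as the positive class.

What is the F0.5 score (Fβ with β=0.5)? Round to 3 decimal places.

0.595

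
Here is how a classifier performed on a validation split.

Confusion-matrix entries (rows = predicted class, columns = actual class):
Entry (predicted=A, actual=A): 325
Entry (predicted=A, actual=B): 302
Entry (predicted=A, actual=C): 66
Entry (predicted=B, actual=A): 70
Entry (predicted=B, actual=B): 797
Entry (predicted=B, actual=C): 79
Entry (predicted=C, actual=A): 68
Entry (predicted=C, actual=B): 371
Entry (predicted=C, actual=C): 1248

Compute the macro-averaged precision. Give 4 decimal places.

Per-class precision (TP/(TP+FP)):
  A: TP=325, FP=302+66=368 → 325/693 = 0.46898
  B: TP=797, FP=70+79=149 → 797/946 = 0.84249
  C: TP=1248, FP=68+371=439 → 1248/1687 = 0.73977
Macro-precision = mean = (0.46898 + 0.84249 + 0.73977) / 3 = 0.6837

0.6837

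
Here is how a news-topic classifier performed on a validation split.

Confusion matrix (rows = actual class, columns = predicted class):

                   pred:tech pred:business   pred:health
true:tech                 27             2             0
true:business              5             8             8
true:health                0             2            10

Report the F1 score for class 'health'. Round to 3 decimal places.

0.667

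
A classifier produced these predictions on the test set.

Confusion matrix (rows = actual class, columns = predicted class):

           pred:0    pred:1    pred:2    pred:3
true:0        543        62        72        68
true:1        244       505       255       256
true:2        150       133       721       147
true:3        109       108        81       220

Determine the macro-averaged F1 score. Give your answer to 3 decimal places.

0.523

Per-class F1 score (2·TP/(2·TP+FP+FN)):
  0: TP=543, FP=244+150+109=503, FN=62+72+68=202 → 1086/1791 = 0.6064
  1: TP=505, FP=62+133+108=303, FN=244+255+256=755 → 1010/2068 = 0.4884
  2: TP=721, FP=72+255+81=408, FN=150+133+147=430 → 1442/2280 = 0.6325
  3: TP=220, FP=68+256+147=471, FN=109+108+81=298 → 440/1209 = 0.3639
Macro-F1 score = mean = (0.6064 + 0.4884 + 0.6325 + 0.3639) / 4 = 0.523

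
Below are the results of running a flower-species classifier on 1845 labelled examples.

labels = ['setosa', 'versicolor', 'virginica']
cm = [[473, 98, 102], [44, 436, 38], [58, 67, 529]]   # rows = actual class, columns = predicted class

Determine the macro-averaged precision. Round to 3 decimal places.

Per-class precision (TP/(TP+FP)):
  setosa: TP=473, FP=44+58=102 → 473/575 = 0.8226
  versicolor: TP=436, FP=98+67=165 → 436/601 = 0.7255
  virginica: TP=529, FP=102+38=140 → 529/669 = 0.7907
Macro-precision = mean = (0.8226 + 0.7255 + 0.7907) / 3 = 0.780

0.780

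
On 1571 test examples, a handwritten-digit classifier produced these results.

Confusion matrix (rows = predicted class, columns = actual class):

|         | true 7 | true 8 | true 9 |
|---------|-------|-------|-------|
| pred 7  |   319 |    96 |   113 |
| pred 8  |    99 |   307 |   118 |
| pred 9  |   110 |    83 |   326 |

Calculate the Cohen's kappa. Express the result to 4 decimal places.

0.4090

Observed agreement pₒ = trace/N = 952/1571 = 0.60598
Expected agreement pₑ = Σ (rowᵢ·colᵢ)/N² = (528·528 + 486·524 + 557·519)/1571² = 0.33327
κ = (pₒ − pₑ)/(1 − pₑ) = (0.60598 − 0.33327)/(1 − 0.33327) = 0.4090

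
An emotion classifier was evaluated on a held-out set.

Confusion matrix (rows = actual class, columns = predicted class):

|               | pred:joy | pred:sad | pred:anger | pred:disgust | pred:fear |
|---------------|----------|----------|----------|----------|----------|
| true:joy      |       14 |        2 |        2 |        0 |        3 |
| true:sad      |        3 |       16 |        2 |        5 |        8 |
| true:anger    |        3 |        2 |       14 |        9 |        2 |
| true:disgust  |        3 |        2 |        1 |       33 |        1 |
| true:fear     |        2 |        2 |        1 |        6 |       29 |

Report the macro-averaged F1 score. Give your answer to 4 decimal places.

Per-class F1 score (2·TP/(2·TP+FP+FN)):
  joy: TP=14, FP=3+3+3+2=11, FN=2+2+0+3=7 → 28/46 = 0.60870
  sad: TP=16, FP=2+2+2+2=8, FN=3+2+5+8=18 → 32/58 = 0.55172
  anger: TP=14, FP=2+2+1+1=6, FN=3+2+9+2=16 → 28/50 = 0.56000
  disgust: TP=33, FP=0+5+9+6=20, FN=3+2+1+1=7 → 66/93 = 0.70968
  fear: TP=29, FP=3+8+2+1=14, FN=2+2+1+6=11 → 58/83 = 0.69880
Macro-F1 score = mean = (0.60870 + 0.55172 + 0.56000 + 0.70968 + 0.69880) / 5 = 0.6258

0.6258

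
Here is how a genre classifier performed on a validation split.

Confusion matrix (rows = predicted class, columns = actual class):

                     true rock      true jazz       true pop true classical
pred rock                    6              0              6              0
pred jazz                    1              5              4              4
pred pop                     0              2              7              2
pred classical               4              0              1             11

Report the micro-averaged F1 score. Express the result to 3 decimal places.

0.547

Micro-averaging pools counts across classes: ΣTP=29, ΣFP=24, ΣFN=24.
Micro-F1 score = 2·TP/(2·TP+FP+FN) on pooled counts = 0.547 (equals overall accuracy in single-label multiclass).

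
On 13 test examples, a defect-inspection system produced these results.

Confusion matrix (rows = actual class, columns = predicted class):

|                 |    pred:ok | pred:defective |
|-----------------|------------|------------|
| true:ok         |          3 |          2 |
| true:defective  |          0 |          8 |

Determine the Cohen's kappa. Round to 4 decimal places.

Observed agreement pₒ = trace/N = 11/13 = 0.84615
Expected agreement pₑ = Σ (rowᵢ·colᵢ)/N² = (5·3 + 8·10)/13² = 0.56213
κ = (pₒ − pₑ)/(1 − pₑ) = (0.84615 − 0.56213)/(1 − 0.56213) = 0.6486

0.6486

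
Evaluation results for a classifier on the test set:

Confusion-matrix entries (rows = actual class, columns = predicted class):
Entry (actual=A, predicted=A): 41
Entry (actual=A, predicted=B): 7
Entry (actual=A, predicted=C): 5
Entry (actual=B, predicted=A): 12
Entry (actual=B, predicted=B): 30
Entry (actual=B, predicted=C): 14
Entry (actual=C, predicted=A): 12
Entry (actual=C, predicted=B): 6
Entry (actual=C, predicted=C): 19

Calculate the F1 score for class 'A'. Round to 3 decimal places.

F1 score = 2·TP/(2·TP+FP+FN).
A: TP=41, FP=12+12=24, FN=7+5=12 → 82/118 = 0.6949

0.695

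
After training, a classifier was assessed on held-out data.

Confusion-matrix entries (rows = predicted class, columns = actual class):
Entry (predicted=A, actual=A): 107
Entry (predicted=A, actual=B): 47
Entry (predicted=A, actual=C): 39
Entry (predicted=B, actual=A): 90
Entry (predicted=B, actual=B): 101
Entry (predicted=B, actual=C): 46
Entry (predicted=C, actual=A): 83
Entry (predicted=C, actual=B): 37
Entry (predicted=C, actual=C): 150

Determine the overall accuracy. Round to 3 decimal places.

0.511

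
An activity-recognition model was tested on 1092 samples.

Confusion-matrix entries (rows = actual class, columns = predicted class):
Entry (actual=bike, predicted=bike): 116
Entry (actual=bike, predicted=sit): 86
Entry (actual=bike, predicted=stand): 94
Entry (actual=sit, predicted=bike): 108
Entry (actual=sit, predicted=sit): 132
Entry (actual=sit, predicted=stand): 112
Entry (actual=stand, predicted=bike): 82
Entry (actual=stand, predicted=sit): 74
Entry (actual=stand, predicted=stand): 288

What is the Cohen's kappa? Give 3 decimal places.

Observed agreement pₒ = trace/N = 536/1092 = 0.4908
Expected agreement pₑ = Σ (rowᵢ·colᵢ)/N² = (296·306 + 352·292 + 444·494)/1092² = 0.3461
κ = (pₒ − pₑ)/(1 − pₑ) = (0.4908 − 0.3461)/(1 − 0.3461) = 0.221

0.221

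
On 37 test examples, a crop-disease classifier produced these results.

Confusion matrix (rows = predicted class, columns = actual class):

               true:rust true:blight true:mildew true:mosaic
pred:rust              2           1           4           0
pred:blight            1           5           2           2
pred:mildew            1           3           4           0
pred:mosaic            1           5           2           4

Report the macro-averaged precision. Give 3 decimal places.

0.405

Per-class precision (TP/(TP+FP)):
  rust: TP=2, FP=1+4+0=5 → 2/7 = 0.2857
  blight: TP=5, FP=1+2+2=5 → 5/10 = 0.5000
  mildew: TP=4, FP=1+3+0=4 → 4/8 = 0.5000
  mosaic: TP=4, FP=1+5+2=8 → 4/12 = 0.3333
Macro-precision = mean = (0.2857 + 0.5000 + 0.5000 + 0.3333) / 4 = 0.405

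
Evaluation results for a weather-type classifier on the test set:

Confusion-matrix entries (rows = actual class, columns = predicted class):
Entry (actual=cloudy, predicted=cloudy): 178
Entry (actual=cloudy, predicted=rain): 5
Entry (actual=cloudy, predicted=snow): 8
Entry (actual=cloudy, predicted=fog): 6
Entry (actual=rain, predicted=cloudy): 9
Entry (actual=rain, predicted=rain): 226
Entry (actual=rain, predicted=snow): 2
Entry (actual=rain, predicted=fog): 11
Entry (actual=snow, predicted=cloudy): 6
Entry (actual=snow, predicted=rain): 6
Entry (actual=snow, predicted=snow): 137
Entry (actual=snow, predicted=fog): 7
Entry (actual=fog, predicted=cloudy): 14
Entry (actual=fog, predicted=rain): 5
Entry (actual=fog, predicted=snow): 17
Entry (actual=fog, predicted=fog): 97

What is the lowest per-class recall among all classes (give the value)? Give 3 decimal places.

0.729

Per-class recall (TP/(TP+FN)):
  cloudy: TP=178, FN=5+8+6=19 → 178/197 = 0.9036
  rain: TP=226, FN=9+2+11=22 → 226/248 = 0.9113
  snow: TP=137, FN=6+6+7=19 → 137/156 = 0.8782
  fog: TP=97, FN=14+5+17=36 → 97/133 = 0.7293
Lowest is class 'fog' with recall = 0.729.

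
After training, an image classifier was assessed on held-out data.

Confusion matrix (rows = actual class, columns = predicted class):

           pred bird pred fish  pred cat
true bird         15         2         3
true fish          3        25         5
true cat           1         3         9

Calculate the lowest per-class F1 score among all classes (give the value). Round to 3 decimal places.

0.600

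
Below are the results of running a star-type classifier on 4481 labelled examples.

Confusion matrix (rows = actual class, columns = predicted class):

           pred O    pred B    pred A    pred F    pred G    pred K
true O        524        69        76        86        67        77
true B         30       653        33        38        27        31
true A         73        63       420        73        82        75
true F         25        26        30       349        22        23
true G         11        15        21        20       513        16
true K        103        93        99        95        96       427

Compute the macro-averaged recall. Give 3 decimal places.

0.664

Per-class recall (TP/(TP+FN)):
  O: TP=524, FN=69+76+86+67+77=375 → 524/899 = 0.5829
  B: TP=653, FN=30+33+38+27+31=159 → 653/812 = 0.8042
  A: TP=420, FN=73+63+73+82+75=366 → 420/786 = 0.5344
  F: TP=349, FN=25+26+30+22+23=126 → 349/475 = 0.7347
  G: TP=513, FN=11+15+21+20+16=83 → 513/596 = 0.8607
  K: TP=427, FN=103+93+99+95+96=486 → 427/913 = 0.4677
Macro-recall = mean = (0.5829 + 0.8042 + 0.5344 + 0.7347 + 0.8607 + 0.4677) / 6 = 0.664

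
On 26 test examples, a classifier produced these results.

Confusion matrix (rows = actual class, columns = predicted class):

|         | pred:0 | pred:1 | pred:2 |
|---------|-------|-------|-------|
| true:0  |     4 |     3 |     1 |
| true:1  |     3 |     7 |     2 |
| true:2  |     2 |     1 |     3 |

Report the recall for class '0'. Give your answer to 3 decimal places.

Treat '0' as positive and all other classes as negative.
recall = TP/(TP+FN).
0: TP=4, FN=3+1=4 → 4/8 = 0.5000

0.500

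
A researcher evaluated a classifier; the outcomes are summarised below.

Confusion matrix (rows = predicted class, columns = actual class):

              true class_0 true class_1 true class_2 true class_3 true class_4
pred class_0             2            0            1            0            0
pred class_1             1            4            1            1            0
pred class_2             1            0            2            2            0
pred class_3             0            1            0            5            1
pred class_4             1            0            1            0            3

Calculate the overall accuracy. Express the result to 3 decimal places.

0.593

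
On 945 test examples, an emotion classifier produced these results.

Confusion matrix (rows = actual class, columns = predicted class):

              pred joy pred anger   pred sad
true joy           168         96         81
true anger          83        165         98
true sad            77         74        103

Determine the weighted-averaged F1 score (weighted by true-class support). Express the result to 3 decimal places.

Per-class F1 score (2·TP/(2·TP+FP+FN)):
  joy: TP=168, FP=83+77=160, FN=96+81=177 → 336/673 = 0.4993
  anger: TP=165, FP=96+74=170, FN=83+98=181 → 330/681 = 0.4846
  sad: TP=103, FP=81+98=179, FN=77+74=151 → 206/536 = 0.3843
Weighted-F1 score = Σ (supportᵢ/N)·F1 scoreᵢ with N=945: (345/945)·0.4993 + (346/945)·0.4846 + (254/945)·0.3843 = 0.463

0.463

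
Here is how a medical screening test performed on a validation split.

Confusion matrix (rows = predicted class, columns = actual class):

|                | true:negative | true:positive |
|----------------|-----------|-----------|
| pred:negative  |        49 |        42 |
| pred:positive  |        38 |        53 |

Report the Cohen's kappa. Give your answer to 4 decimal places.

0.1209

Observed agreement pₒ = trace/N = 102/182 = 0.56044
Expected agreement pₑ = Σ (rowᵢ·colᵢ)/N² = (87·91 + 95·91)/182² = 0.50000
κ = (pₒ − pₑ)/(1 − pₑ) = (0.56044 − 0.50000)/(1 − 0.50000) = 0.1209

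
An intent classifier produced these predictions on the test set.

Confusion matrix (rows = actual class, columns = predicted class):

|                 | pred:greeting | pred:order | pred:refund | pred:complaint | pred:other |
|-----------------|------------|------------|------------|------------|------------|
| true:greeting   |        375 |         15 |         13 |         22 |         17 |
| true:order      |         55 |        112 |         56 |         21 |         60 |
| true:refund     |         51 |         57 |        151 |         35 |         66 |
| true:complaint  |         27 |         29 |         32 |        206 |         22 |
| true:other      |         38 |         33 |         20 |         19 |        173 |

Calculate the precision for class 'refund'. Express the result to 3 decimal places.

Treat 'refund' as positive and all other classes as negative.
precision = TP/(TP+FP).
refund: TP=151, FP=13+56+32+20=121 → 151/272 = 0.5551

0.555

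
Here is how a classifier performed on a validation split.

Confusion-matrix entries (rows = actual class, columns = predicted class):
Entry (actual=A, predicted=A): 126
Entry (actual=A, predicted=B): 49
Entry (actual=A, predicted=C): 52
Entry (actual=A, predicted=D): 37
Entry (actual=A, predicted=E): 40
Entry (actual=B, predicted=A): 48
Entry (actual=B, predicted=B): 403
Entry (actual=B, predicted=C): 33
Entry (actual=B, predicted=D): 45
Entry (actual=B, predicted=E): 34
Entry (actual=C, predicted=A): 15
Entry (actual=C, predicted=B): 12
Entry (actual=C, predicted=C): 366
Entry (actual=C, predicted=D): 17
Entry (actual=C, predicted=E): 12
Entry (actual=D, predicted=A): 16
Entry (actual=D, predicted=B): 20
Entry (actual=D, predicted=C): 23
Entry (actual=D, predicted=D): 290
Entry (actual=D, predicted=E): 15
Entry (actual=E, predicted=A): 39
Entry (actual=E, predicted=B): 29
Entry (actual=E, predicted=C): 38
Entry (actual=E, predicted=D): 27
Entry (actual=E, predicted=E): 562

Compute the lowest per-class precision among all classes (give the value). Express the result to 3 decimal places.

Per-class precision (TP/(TP+FP)):
  A: TP=126, FP=48+15+16+39=118 → 126/244 = 0.5164
  B: TP=403, FP=49+12+20+29=110 → 403/513 = 0.7856
  C: TP=366, FP=52+33+23+38=146 → 366/512 = 0.7148
  D: TP=290, FP=37+45+17+27=126 → 290/416 = 0.6971
  E: TP=562, FP=40+34+12+15=101 → 562/663 = 0.8477
Lowest is class 'A' with precision = 0.516.

0.516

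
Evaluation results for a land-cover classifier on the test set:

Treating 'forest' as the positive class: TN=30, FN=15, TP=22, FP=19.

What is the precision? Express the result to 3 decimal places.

Precision = TP/(TP+FP) = 22/(22+19) = 22/41 = 0.537

0.537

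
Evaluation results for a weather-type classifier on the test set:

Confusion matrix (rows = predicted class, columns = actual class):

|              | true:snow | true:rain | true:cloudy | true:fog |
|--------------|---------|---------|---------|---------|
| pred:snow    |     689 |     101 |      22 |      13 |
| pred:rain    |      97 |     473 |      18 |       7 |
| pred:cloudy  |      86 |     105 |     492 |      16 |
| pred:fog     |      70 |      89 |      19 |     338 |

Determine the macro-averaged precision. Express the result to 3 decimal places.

Per-class precision (TP/(TP+FP)):
  snow: TP=689, FP=101+22+13=136 → 689/825 = 0.8352
  rain: TP=473, FP=97+18+7=122 → 473/595 = 0.7950
  cloudy: TP=492, FP=86+105+16=207 → 492/699 = 0.7039
  fog: TP=338, FP=70+89+19=178 → 338/516 = 0.6550
Macro-precision = mean = (0.8352 + 0.7950 + 0.7039 + 0.6550) / 4 = 0.747

0.747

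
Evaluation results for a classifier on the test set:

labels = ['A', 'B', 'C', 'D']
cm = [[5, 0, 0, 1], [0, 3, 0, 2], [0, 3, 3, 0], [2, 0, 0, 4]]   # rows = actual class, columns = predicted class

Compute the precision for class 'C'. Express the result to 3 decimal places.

One-vs-rest for 'C': TP = diagonal; FP = other classes predicted 'C'; FN = 'C' predicted as other.
precision = TP/(TP+FP).
C: TP=3, FP=0+0+0=0 → 3/3 = 1.0000

1.000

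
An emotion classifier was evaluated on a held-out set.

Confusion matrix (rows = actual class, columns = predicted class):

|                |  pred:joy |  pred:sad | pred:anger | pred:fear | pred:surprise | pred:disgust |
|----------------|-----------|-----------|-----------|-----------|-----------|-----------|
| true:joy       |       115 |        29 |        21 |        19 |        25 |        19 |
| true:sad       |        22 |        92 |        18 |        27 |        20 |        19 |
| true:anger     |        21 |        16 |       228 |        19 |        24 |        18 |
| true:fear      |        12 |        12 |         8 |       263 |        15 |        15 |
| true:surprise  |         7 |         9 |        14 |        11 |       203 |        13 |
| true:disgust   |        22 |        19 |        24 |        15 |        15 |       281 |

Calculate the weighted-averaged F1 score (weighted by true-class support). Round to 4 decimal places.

Per-class F1 score (2·TP/(2·TP+FP+FN)):
  joy: TP=115, FP=22+21+12+7+22=84, FN=29+21+19+25+19=113 → 230/427 = 0.53864
  sad: TP=92, FP=29+16+12+9+19=85, FN=22+18+27+20+19=106 → 184/375 = 0.49067
  anger: TP=228, FP=21+18+8+14+24=85, FN=21+16+19+24+18=98 → 456/639 = 0.71362
  fear: TP=263, FP=19+27+19+11+15=91, FN=12+12+8+15+15=62 → 526/679 = 0.77467
  surprise: TP=203, FP=25+20+24+15+15=99, FN=7+9+14+11+13=54 → 406/559 = 0.72630
  disgust: TP=281, FP=19+19+18+15+13=84, FN=22+19+24+15+15=95 → 562/741 = 0.75843
Weighted-F1 score = Σ (supportᵢ/N)·F1 scoreᵢ with N=1710: (228/1710)·0.53864 + (198/1710)·0.49067 + (326/1710)·0.71362 + (325/1710)·0.77467 + (257/1710)·0.72630 + (376/1710)·0.75843 = 0.6878

0.6878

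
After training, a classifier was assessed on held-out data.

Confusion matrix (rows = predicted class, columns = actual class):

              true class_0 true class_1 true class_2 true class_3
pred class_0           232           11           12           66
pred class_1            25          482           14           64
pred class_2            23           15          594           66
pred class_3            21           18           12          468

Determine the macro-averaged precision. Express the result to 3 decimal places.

0.825

Per-class precision (TP/(TP+FP)):
  class_0: TP=232, FP=11+12+66=89 → 232/321 = 0.7227
  class_1: TP=482, FP=25+14+64=103 → 482/585 = 0.8239
  class_2: TP=594, FP=23+15+66=104 → 594/698 = 0.8510
  class_3: TP=468, FP=21+18+12=51 → 468/519 = 0.9017
Macro-precision = mean = (0.7227 + 0.8239 + 0.8510 + 0.9017) / 4 = 0.825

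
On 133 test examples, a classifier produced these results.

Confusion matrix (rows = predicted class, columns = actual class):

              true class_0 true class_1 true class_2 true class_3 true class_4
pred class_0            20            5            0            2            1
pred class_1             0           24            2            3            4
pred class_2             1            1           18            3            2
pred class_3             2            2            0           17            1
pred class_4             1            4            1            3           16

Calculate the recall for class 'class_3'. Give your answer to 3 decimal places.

0.607

One-vs-rest for 'class_3': TP = diagonal; FP = other classes predicted 'class_3'; FN = 'class_3' predicted as other.
recall = TP/(TP+FN).
class_3: TP=17, FN=2+3+3+3=11 → 17/28 = 0.6071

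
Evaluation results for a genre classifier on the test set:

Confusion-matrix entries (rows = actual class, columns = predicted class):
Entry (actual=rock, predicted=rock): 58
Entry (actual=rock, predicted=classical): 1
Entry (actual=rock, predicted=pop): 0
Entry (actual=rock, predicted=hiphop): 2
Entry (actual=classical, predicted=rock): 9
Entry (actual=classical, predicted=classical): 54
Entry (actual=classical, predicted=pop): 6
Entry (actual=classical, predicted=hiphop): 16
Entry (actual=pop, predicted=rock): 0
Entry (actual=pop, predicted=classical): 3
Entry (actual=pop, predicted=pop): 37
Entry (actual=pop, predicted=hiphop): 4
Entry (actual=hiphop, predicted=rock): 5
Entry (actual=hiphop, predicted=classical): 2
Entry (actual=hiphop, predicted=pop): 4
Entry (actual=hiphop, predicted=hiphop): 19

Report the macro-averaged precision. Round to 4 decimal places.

0.7391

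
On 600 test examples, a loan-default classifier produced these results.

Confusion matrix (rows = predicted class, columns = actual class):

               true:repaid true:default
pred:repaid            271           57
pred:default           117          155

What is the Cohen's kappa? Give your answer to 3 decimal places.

0.404

Observed agreement pₒ = trace/N = 426/600 = 0.7100
Expected agreement pₑ = Σ (rowᵢ·colᵢ)/N² = (388·328 + 212·272)/600² = 0.5137
κ = (pₒ − pₑ)/(1 − pₑ) = (0.7100 − 0.5137)/(1 − 0.5137) = 0.404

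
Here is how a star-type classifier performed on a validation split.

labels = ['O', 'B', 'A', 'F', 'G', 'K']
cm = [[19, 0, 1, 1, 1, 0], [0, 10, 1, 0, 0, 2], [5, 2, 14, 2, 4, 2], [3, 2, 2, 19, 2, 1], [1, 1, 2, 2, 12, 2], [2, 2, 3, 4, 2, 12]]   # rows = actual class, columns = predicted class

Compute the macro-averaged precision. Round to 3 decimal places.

0.619

Per-class precision (TP/(TP+FP)):
  O: TP=19, FP=0+5+3+1+2=11 → 19/30 = 0.6333
  B: TP=10, FP=0+2+2+1+2=7 → 10/17 = 0.5882
  A: TP=14, FP=1+1+2+2+3=9 → 14/23 = 0.6087
  F: TP=19, FP=1+0+2+2+4=9 → 19/28 = 0.6786
  G: TP=12, FP=1+0+4+2+2=9 → 12/21 = 0.5714
  K: TP=12, FP=0+2+2+1+2=7 → 12/19 = 0.6316
Macro-precision = mean = (0.6333 + 0.5882 + 0.6087 + 0.6786 + 0.5714 + 0.6316) / 6 = 0.619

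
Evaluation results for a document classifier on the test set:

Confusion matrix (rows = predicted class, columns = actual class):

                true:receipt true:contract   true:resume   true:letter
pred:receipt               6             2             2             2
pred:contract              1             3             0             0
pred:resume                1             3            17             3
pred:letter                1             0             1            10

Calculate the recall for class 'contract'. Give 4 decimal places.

0.3750

Treat 'contract' as positive and all other classes as negative.
recall = TP/(TP+FN).
contract: TP=3, FN=2+3+0=5 → 3/8 = 0.37500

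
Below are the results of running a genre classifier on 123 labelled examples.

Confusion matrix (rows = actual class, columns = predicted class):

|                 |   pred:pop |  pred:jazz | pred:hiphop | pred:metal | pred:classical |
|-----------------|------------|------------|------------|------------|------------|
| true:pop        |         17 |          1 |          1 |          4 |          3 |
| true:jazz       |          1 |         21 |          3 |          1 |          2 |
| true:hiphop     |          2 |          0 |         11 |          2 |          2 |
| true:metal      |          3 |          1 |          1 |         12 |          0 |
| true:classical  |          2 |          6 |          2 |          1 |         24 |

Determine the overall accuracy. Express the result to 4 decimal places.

Accuracy = trace / total = (17+21+11+12+24=85) / 123 = 85/123 = 0.6911

0.6911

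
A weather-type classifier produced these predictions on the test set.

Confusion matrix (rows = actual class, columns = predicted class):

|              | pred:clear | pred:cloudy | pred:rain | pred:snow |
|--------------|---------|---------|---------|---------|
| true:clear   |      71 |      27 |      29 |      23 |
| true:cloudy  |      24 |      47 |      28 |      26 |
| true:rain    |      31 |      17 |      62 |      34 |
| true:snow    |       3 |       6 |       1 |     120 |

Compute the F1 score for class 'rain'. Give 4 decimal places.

Take TP from the diagonal, FP from the rest of the 'rain' prediction marginal, FN from the rest of the 'rain' actual marginal.
F1 score = 2·TP/(2·TP+FP+FN).
rain: TP=62, FP=29+28+1=58, FN=31+17+34=82 → 124/264 = 0.46970

0.4697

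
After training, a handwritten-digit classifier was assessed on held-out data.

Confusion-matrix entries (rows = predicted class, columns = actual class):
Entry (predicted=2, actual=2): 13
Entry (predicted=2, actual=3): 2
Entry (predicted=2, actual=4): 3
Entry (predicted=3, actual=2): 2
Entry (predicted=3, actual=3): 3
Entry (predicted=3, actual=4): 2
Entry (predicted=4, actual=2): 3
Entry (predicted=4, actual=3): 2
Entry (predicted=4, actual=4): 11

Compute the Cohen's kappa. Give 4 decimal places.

0.4544

Observed agreement pₒ = trace/N = 27/41 = 0.65854
Expected agreement pₑ = Σ (rowᵢ·colᵢ)/N² = (18·18 + 7·7 + 16·16)/41² = 0.37418
κ = (pₒ − pₑ)/(1 − pₑ) = (0.65854 − 0.37418)/(1 − 0.37418) = 0.4544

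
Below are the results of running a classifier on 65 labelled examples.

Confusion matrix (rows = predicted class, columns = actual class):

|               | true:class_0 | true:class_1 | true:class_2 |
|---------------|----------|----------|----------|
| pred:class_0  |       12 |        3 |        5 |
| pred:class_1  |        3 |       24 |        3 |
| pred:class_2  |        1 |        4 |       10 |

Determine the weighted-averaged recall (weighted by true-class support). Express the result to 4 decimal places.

Per-class recall (TP/(TP+FN)):
  class_0: TP=12, FN=3+1=4 → 12/16 = 0.75000
  class_1: TP=24, FN=3+4=7 → 24/31 = 0.77419
  class_2: TP=10, FN=5+3=8 → 10/18 = 0.55556
Weighted-recall = Σ (supportᵢ/N)·recallᵢ with N=65: (16/65)·0.75000 + (31/65)·0.77419 + (18/65)·0.55556 = 0.7077

0.7077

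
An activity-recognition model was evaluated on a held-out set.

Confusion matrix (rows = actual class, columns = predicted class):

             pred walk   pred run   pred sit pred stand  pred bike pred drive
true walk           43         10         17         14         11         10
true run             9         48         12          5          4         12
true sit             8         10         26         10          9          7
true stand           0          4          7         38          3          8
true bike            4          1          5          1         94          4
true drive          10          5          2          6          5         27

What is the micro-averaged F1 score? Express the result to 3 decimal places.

0.564

Micro-averaging pools counts across classes: ΣTP=276, ΣFP=213, ΣFN=213.
Micro-F1 score = 2·TP/(2·TP+FP+FN) on pooled counts = 0.564 (equals overall accuracy in single-label multiclass).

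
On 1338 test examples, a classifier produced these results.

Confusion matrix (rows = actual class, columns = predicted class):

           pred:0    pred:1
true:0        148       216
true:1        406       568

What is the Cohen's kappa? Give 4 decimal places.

Observed agreement pₒ = trace/N = 716/1338 = 0.53513
Expected agreement pₑ = Σ (rowᵢ·colᵢ)/N² = (364·554 + 974·784)/1338² = 0.53918
κ = (pₒ − pₑ)/(1 − pₑ) = (0.53513 − 0.53918)/(1 − 0.53918) = -0.0088

-0.0088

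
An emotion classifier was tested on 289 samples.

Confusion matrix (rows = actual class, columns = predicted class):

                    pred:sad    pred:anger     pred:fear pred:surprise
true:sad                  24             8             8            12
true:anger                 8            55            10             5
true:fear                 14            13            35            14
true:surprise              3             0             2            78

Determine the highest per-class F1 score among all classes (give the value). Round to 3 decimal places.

Per-class F1 score (2·TP/(2·TP+FP+FN)):
  sad: TP=24, FP=8+14+3=25, FN=8+8+12=28 → 48/101 = 0.4752
  anger: TP=55, FP=8+13+0=21, FN=8+10+5=23 → 110/154 = 0.7143
  fear: TP=35, FP=8+10+2=20, FN=14+13+14=41 → 70/131 = 0.5344
  surprise: TP=78, FP=12+5+14=31, FN=3+0+2=5 → 156/192 = 0.8125
Highest is class 'surprise' with F1 score = 0.813.

0.813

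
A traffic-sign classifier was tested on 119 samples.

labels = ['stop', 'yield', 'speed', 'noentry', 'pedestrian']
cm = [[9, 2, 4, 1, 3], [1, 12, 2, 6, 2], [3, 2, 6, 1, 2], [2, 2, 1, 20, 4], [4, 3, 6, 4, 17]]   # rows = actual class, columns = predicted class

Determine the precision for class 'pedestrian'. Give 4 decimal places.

precision = TP/(TP+FP).
pedestrian: TP=17, FP=3+2+2+4=11 → 17/28 = 0.60714

0.6071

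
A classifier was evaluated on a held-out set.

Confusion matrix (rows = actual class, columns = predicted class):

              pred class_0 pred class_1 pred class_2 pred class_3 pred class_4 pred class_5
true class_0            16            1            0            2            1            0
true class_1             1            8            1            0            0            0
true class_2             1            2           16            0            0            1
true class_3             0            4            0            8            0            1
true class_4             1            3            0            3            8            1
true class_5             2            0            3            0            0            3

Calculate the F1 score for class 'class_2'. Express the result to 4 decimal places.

0.8000

F1 score = 2·TP/(2·TP+FP+FN).
class_2: TP=16, FP=0+1+0+0+3=4, FN=1+2+0+0+1=4 → 32/40 = 0.80000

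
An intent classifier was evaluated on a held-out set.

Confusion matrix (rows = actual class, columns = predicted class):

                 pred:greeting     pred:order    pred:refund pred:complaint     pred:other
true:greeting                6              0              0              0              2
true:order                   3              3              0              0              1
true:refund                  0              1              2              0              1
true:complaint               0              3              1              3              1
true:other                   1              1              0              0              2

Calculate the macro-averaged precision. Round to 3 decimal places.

Per-class precision (TP/(TP+FP)):
  greeting: TP=6, FP=3+0+0+1=4 → 6/10 = 0.6000
  order: TP=3, FP=0+1+3+1=5 → 3/8 = 0.3750
  refund: TP=2, FP=0+0+1+0=1 → 2/3 = 0.6667
  complaint: TP=3, FP=0+0+0+0=0 → 3/3 = 1.0000
  other: TP=2, FP=2+1+1+1=5 → 2/7 = 0.2857
Macro-precision = mean = (0.6000 + 0.3750 + 0.6667 + 1.0000 + 0.2857) / 5 = 0.585

0.585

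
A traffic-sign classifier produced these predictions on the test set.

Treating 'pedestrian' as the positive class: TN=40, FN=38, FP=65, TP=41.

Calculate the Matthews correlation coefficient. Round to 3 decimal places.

-0.100

MCC = (TP·TN − FP·FN) / √((TP+FP)(TP+FN)(TN+FP)(TN+FN))
Numerator = 41·40 − 65·38 = -830
Denominator = √(106·79·105·78) = √68583060 = 8281.4890
MCC = -830 / 8281.4890 = -0.100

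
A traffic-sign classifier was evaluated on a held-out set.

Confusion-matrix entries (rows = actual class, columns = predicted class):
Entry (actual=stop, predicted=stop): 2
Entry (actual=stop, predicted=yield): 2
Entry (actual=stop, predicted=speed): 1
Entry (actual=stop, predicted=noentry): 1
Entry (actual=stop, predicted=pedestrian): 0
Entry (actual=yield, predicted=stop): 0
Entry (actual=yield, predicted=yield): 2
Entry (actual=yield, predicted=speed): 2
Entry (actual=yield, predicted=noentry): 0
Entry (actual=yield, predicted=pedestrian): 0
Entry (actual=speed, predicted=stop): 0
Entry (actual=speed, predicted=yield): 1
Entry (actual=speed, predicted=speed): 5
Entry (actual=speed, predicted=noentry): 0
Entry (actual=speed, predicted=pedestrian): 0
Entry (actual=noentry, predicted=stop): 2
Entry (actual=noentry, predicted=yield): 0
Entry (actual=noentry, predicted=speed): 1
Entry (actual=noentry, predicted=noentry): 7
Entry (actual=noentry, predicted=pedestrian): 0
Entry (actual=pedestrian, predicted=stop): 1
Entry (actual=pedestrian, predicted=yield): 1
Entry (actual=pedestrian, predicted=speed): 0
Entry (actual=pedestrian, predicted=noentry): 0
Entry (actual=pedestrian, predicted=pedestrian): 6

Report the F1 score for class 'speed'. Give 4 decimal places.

0.6667

Treat 'speed' as positive and all other classes as negative.
F1 score = 2·TP/(2·TP+FP+FN).
speed: TP=5, FP=1+2+1+0=4, FN=0+1+0+0=1 → 10/15 = 0.66667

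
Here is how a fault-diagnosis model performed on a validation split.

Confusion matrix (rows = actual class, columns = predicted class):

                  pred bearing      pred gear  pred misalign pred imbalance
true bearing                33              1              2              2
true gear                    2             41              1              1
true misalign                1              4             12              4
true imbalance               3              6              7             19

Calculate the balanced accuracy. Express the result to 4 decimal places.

Balanced accuracy = mean of per-class recall.
  bearing: recall = 33/38 = 0.86842
  gear: recall = 41/45 = 0.91111
  misalign: recall = 12/21 = 0.57143
  imbalance: recall = 19/35 = 0.54286
Mean = (0.86842 + 0.91111 + 0.57143 + 0.54286) / 4 = 0.7235

0.7235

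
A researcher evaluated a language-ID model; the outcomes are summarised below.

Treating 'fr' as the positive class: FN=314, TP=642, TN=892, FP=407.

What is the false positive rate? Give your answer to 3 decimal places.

FPR = FP/(FP+TN) = 407/(407+892) = 0.313

0.313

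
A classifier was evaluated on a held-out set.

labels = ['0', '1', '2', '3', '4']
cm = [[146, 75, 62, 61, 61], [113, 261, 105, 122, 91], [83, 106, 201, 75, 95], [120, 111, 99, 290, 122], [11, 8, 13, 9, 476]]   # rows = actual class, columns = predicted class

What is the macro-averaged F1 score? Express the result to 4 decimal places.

0.4562

Per-class F1 score (2·TP/(2·TP+FP+FN)):
  0: TP=146, FP=113+83+120+11=327, FN=75+62+61+61=259 → 292/878 = 0.33257
  1: TP=261, FP=75+106+111+8=300, FN=113+105+122+91=431 → 522/1253 = 0.41660
  2: TP=201, FP=62+105+99+13=279, FN=83+106+75+95=359 → 402/1040 = 0.38654
  3: TP=290, FP=61+122+75+9=267, FN=120+111+99+122=452 → 580/1299 = 0.44650
  4: TP=476, FP=61+91+95+122=369, FN=11+8+13+9=41 → 952/1362 = 0.69897
Macro-F1 score = mean = (0.33257 + 0.41660 + 0.38654 + 0.44650 + 0.69897) / 5 = 0.4562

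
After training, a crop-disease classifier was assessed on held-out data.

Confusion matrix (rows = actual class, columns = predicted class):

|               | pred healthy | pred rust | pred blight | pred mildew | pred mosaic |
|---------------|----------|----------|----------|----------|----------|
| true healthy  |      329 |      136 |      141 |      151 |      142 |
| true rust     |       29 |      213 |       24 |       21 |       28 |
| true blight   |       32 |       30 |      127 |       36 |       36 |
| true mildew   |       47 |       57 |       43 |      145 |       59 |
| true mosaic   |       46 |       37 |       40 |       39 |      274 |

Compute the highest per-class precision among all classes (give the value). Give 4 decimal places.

0.6812

Per-class precision (TP/(TP+FP)):
  healthy: TP=329, FP=29+32+47+46=154 → 329/483 = 0.68116
  rust: TP=213, FP=136+30+57+37=260 → 213/473 = 0.45032
  blight: TP=127, FP=141+24+43+40=248 → 127/375 = 0.33867
  mildew: TP=145, FP=151+21+36+39=247 → 145/392 = 0.36990
  mosaic: TP=274, FP=142+28+36+59=265 → 274/539 = 0.50835
Highest is class 'healthy' with precision = 0.6812.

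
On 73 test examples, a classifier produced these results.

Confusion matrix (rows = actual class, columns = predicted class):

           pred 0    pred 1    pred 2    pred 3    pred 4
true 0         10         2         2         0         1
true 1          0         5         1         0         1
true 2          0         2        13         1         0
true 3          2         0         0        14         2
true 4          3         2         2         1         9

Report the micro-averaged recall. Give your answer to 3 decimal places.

0.699

Micro-averaging pools counts across classes: ΣTP=51, ΣFP=22, ΣFN=22.
Micro-recall = TP/(TP+FN) on pooled counts = 0.699 (equals overall accuracy in single-label multiclass).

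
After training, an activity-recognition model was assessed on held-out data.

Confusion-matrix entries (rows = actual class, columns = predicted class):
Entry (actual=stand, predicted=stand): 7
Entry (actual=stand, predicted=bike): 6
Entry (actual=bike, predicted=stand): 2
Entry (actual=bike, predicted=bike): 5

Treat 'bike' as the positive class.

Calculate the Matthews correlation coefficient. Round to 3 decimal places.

MCC = (TP·TN − FP·FN) / √((TP+FP)(TP+FN)(TN+FP)(TN+FN))
Numerator = 5·7 − 6·2 = 23
Denominator = √(11·7·13·9) = √9009 = 94.9158
MCC = 23 / 94.9158 = 0.242

0.242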